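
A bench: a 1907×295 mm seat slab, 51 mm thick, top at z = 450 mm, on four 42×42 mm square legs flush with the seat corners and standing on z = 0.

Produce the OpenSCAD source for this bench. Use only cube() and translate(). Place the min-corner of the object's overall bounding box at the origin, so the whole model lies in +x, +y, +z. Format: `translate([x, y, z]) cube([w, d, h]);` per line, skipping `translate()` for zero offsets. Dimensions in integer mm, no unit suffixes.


// leg_h = 450 − 51 = 399
translate([0, 0, 399]) cube([1907, 295, 51]);
cube([42, 42, 399]);
translate([0, 253, 0]) cube([42, 42, 399]);
translate([1865, 0, 0]) cube([42, 42, 399]);
translate([1865, 253, 0]) cube([42, 42, 399]);


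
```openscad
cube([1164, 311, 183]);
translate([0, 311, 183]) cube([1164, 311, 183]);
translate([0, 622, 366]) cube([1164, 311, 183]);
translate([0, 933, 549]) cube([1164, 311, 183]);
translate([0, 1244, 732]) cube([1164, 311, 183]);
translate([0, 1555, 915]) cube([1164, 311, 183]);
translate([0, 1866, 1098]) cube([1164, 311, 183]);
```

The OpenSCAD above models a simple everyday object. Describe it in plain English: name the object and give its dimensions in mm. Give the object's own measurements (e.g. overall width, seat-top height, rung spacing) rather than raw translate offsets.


A straight staircase of 7 solid steps. Each step is 1164 mm wide (x), 311 mm deep (y, the going) and 183 mm tall (the rise). The first step rests on the floor; each subsequent step sits one going further in +y and one rise higher in +z, directly behind and above the previous step with no overlap.


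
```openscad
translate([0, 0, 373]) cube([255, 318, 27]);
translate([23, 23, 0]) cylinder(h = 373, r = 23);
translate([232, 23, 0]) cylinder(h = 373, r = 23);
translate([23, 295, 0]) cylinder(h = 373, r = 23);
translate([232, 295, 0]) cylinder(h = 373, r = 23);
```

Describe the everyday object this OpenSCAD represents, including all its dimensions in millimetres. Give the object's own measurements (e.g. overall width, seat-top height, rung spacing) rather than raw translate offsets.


A four-legged stool. The seat is a 255×318×27 mm slab whose top surface is at z = 400 mm; four round legs, each 46 mm in diameter, run from the floor (z = 0) to the underside of the seat, each leg's axis is inset half a diameter from the nearest pair of seat edges (so the leg's bounding box is flush with the corner).


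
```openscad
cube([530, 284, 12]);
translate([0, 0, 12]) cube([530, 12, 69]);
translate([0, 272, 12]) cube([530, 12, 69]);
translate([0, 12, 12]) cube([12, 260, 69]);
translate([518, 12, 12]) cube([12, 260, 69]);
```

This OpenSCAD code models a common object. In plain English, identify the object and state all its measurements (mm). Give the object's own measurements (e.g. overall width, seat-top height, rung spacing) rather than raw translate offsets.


An open-topped rectangular box: outside dimensions 530×284×81 mm, with a uniform wall and base thickness of 12 mm. The base is a full 530×284 slab on the floor; four walls sit on top of the base. The front and back walls (the −y and +y sides) span the full width; the two side walls fit between them.


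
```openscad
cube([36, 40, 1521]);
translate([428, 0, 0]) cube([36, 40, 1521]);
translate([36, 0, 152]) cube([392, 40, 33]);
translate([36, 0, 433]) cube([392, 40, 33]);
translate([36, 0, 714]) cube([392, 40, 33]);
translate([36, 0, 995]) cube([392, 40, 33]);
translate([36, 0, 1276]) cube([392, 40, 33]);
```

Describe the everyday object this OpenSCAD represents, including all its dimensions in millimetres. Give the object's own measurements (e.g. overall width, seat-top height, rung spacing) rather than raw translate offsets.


A straight ladder. Two 36×40 mm vertical rails, 1521 mm tall, stand 464 mm apart (outside-to-outside) with their front faces coplanar on the −y side. 5 rungs, each 40 mm deep and 33 mm tall, span between the inner faces of the rails, front faces flush with the rails. The lowest rung's underside is at z = 152 mm and rungs are spaced 281 mm apart (underside to underside).


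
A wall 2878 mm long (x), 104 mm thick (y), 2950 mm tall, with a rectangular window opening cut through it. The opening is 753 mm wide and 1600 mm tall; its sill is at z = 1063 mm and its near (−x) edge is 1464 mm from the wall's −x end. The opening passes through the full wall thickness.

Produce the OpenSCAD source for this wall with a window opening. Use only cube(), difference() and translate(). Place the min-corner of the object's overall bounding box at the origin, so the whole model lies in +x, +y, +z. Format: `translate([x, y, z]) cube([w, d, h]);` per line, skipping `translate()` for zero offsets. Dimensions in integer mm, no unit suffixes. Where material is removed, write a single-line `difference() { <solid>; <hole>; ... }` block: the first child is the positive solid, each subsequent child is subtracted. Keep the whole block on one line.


difference() { cube([2878, 104, 2950]); translate([1464, 0, 1063]) cube([753, 104, 1600]); }


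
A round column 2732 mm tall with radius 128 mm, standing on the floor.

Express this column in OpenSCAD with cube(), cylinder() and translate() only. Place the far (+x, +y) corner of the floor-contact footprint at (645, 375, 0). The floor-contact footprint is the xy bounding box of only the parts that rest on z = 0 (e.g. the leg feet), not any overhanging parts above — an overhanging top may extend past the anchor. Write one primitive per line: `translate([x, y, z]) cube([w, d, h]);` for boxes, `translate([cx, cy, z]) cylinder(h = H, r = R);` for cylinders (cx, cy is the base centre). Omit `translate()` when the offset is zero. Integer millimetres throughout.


translate([517, 247, 0]) cylinder(h = 2732, r = 128);


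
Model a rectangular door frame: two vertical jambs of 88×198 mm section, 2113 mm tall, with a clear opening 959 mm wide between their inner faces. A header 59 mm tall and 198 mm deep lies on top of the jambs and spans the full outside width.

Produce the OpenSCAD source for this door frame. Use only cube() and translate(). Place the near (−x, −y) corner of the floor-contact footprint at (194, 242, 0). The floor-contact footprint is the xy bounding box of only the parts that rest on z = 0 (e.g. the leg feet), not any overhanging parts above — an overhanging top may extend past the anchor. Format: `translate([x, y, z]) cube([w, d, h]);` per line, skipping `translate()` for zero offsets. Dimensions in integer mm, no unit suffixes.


translate([194, 242, 0]) cube([88, 198, 2113]);
translate([1241, 242, 0]) cube([88, 198, 2113]);
translate([194, 242, 2113]) cube([1135, 198, 59]);


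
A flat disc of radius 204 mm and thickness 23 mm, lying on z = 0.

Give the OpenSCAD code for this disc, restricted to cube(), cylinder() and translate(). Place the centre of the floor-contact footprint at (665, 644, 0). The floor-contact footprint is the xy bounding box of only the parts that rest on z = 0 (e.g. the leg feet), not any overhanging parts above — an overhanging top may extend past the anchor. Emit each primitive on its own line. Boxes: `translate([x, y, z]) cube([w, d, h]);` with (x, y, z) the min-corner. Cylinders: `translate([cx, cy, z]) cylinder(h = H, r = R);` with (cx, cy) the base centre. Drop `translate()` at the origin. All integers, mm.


translate([665, 644, 0]) cylinder(h = 23, r = 204);


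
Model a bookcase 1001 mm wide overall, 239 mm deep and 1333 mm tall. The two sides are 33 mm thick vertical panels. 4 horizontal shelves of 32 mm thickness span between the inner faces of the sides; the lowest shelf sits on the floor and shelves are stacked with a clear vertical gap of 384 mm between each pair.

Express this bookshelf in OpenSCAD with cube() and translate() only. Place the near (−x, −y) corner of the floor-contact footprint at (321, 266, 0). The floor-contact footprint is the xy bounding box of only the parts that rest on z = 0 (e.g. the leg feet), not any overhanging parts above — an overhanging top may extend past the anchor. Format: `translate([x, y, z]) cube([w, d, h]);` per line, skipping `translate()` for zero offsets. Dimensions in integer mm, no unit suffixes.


translate([321, 266, 0]) cube([33, 239, 1333]);
translate([1289, 266, 0]) cube([33, 239, 1333]);
translate([354, 266, 0]) cube([935, 239, 32]);
translate([354, 266, 416]) cube([935, 239, 32]);
translate([354, 266, 832]) cube([935, 239, 32]);
translate([354, 266, 1248]) cube([935, 239, 32]);


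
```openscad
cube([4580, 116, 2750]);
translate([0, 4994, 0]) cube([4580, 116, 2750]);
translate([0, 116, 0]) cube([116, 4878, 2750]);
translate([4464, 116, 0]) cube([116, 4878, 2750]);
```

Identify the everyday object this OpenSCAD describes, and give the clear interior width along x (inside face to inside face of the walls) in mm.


A house (or room) frame. The interior width is 4348 mm.

Four 2750 mm walls enclosing a rectangle with no floor or roof — a room or house frame. Outside width is 4580 mm and wall thickness is 116 mm, so the interior width is 4580 − 2 × 116 = 4348 mm.


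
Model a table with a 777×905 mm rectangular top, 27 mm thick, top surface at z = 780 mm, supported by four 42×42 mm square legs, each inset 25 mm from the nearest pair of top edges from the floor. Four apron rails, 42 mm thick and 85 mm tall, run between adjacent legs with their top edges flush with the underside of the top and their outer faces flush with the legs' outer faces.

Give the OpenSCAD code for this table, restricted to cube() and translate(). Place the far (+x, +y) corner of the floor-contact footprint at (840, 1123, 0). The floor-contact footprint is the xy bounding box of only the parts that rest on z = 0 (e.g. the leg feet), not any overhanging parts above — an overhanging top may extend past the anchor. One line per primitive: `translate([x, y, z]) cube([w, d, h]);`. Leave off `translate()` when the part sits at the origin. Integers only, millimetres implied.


// leg_h = 780 - 27 = 753
// apron z = 753 - 85 = 668
translate([88, 243, 753]) cube([777, 905, 27]);
translate([113, 268, 0]) cube([42, 42, 753]);
translate([798, 268, 0]) cube([42, 42, 753]);
translate([113, 1081, 0]) cube([42, 42, 753]);
translate([798, 1081, 0]) cube([42, 42, 753]);
translate([155, 268, 668]) cube([643, 42, 85]);
translate([155, 1081, 668]) cube([643, 42, 85]);
translate([113, 310, 668]) cube([42, 771, 85]);
translate([798, 310, 668]) cube([42, 771, 85]);


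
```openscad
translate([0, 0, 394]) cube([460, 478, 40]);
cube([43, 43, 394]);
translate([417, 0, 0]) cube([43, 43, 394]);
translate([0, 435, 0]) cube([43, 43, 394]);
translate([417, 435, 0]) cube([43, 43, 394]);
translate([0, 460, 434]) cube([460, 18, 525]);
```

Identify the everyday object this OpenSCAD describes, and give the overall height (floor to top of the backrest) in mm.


A chair. The overall height is 959 mm.

A slab on four corner posts with a tall panel at the back — a chair. The seat slab sits at z = 394 with thickness 40, and the 525 mm backrest starts at the seat top, so the overall height is 394 + 40 + 525 = 959 mm.


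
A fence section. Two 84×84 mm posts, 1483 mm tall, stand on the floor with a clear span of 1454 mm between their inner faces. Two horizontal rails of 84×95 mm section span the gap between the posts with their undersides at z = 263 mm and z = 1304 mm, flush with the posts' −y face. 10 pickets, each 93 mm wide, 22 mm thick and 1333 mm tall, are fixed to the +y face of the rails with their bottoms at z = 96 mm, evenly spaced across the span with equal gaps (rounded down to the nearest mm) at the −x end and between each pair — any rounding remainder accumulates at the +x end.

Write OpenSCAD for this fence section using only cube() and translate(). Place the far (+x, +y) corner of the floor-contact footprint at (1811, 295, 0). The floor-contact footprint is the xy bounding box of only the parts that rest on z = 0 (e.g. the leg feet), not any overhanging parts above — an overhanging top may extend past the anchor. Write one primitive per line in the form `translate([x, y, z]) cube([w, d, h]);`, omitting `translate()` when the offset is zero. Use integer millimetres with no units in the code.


translate([189, 211, 0]) cube([84, 84, 1483]);
translate([1727, 211, 0]) cube([84, 84, 1483]);
translate([273, 211, 263]) cube([1454, 84, 95]);
translate([273, 211, 1304]) cube([1454, 84, 95]);
translate([320, 295, 96]) cube([93, 22, 1333]);
translate([460, 295, 96]) cube([93, 22, 1333]);
translate([600, 295, 96]) cube([93, 22, 1333]);
translate([740, 295, 96]) cube([93, 22, 1333]);
translate([880, 295, 96]) cube([93, 22, 1333]);
translate([1020, 295, 96]) cube([93, 22, 1333]);
translate([1160, 295, 96]) cube([93, 22, 1333]);
translate([1300, 295, 96]) cube([93, 22, 1333]);
translate([1440, 295, 96]) cube([93, 22, 1333]);
translate([1580, 295, 96]) cube([93, 22, 1333]);


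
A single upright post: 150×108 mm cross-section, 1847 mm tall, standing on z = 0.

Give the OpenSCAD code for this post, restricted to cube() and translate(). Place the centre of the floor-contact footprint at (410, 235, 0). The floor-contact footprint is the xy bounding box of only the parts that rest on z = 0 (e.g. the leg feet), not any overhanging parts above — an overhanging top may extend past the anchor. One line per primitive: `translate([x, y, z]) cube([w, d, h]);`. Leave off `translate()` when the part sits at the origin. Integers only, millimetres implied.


translate([335, 181, 0]) cube([150, 108, 1847]);


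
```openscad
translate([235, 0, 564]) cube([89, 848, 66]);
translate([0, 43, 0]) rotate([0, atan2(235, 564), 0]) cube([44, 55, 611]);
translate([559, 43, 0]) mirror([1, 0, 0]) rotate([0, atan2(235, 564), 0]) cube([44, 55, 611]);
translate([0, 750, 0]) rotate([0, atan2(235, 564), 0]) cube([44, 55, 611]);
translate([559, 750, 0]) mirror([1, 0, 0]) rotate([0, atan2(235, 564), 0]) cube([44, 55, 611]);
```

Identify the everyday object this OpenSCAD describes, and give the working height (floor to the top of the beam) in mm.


A sawhorse. The overall height is 630 mm.

A beam across two mirrored pairs of raked legs — a sawhorse. The beam's underside is at z = 564 (matching the legs' vertical rise in atan2(235, 564)) and the beam is 66 mm tall, so its top is at 564 + 66 = 630 mm. The raked legs top out at the beam's underside, so that is the highest point.


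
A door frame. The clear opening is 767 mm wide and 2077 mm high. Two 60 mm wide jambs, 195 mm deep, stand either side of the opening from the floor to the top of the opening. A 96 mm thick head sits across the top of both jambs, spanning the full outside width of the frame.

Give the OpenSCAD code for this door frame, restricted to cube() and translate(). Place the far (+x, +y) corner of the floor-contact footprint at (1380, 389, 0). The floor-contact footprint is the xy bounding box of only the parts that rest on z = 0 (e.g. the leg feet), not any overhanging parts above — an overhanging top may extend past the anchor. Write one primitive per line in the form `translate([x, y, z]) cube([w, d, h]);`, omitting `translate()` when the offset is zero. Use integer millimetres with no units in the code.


translate([493, 194, 0]) cube([60, 195, 2077]);
translate([1320, 194, 0]) cube([60, 195, 2077]);
translate([493, 194, 2077]) cube([887, 195, 96]);


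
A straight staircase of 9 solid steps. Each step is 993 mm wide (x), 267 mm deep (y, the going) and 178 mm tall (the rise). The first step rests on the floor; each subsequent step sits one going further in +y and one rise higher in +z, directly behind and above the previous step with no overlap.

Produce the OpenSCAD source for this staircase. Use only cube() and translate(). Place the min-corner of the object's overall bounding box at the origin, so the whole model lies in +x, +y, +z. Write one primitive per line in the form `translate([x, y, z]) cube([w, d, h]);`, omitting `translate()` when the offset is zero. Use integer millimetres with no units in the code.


cube([993, 267, 178]);
translate([0, 267, 178]) cube([993, 267, 178]);
translate([0, 534, 356]) cube([993, 267, 178]);
translate([0, 801, 534]) cube([993, 267, 178]);
translate([0, 1068, 712]) cube([993, 267, 178]);
translate([0, 1335, 890]) cube([993, 267, 178]);
translate([0, 1602, 1068]) cube([993, 267, 178]);
translate([0, 1869, 1246]) cube([993, 267, 178]);
translate([0, 2136, 1424]) cube([993, 267, 178]);


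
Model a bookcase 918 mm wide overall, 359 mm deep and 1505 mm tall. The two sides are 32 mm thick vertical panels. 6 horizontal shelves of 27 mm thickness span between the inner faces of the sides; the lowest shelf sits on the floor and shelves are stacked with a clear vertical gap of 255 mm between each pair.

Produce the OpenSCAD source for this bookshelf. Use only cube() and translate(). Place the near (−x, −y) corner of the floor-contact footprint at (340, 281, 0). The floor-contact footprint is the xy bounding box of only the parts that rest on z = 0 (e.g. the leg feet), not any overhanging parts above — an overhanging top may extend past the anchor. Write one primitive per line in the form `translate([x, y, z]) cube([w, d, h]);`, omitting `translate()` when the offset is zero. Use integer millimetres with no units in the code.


translate([340, 281, 0]) cube([32, 359, 1505]);
translate([1226, 281, 0]) cube([32, 359, 1505]);
translate([372, 281, 0]) cube([854, 359, 27]);
translate([372, 281, 282]) cube([854, 359, 27]);
translate([372, 281, 564]) cube([854, 359, 27]);
translate([372, 281, 846]) cube([854, 359, 27]);
translate([372, 281, 1128]) cube([854, 359, 27]);
translate([372, 281, 1410]) cube([854, 359, 27]);


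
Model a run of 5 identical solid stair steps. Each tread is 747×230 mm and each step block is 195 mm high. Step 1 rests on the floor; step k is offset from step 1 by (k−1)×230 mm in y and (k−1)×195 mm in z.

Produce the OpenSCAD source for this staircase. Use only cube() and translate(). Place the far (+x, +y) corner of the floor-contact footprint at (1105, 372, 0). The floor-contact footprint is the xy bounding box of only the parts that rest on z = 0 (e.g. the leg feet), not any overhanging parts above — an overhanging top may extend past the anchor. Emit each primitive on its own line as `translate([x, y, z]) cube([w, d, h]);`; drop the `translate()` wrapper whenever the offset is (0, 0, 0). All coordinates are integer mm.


translate([358, 142, 0]) cube([747, 230, 195]);
translate([358, 372, 195]) cube([747, 230, 195]);
translate([358, 602, 390]) cube([747, 230, 195]);
translate([358, 832, 585]) cube([747, 230, 195]);
translate([358, 1062, 780]) cube([747, 230, 195]);


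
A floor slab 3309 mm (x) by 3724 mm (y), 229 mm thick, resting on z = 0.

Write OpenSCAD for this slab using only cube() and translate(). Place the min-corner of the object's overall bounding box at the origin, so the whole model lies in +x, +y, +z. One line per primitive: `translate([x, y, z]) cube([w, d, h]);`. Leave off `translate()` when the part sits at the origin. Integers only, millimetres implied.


cube([3309, 3724, 229]);


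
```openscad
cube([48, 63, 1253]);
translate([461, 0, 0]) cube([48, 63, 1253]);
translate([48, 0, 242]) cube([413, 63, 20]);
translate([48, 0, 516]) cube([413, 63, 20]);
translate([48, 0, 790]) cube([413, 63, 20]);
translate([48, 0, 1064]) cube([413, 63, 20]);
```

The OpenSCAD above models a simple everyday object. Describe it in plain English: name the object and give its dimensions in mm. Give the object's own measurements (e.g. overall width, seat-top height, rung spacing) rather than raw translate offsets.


A straight ladder. Two 48×63 mm vertical rails, 1253 mm tall, stand 509 mm apart (outside-to-outside) with their front faces coplanar on the −y side. 4 rungs, each 63 mm deep and 20 mm tall, span between the inner faces of the rails, front faces flush with the rails. The lowest rung's underside is at z = 242 mm and rungs are spaced 274 mm apart (underside to underside).


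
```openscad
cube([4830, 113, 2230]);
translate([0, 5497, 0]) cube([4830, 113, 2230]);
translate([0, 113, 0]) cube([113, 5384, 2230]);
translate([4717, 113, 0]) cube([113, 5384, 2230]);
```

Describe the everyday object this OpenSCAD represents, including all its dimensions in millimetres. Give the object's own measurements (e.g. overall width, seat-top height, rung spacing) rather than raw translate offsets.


The wall frame of a small rectangular building: four walls, each 2230 mm tall and 113 mm thick, enclosing a footprint 4830 mm (x) by 5610 mm (y) outside-to-outside, with no floor or roof. The front and back walls (the −y and +y sides) span the full width; the two side walls fit between them.


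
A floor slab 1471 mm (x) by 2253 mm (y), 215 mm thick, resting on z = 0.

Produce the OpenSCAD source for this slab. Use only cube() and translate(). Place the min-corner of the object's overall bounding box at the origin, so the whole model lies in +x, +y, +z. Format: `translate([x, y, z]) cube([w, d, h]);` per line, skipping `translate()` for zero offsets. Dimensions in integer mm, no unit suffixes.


cube([1471, 2253, 215]);


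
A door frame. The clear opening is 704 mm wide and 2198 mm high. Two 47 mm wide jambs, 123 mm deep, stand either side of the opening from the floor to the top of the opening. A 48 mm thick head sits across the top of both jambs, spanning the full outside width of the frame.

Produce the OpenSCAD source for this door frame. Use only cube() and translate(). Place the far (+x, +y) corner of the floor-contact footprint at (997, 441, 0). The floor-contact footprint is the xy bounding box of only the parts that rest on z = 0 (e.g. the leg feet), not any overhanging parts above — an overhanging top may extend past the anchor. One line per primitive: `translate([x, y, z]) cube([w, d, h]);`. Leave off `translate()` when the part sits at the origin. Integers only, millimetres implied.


translate([199, 318, 0]) cube([47, 123, 2198]);
translate([950, 318, 0]) cube([47, 123, 2198]);
translate([199, 318, 2198]) cube([798, 123, 48]);


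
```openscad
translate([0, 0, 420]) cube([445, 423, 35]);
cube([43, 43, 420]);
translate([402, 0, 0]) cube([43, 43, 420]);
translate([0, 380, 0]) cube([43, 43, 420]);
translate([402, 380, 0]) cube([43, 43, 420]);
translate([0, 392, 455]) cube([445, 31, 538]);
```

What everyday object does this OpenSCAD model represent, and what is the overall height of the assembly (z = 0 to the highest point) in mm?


A chair. The overall height is 993 mm.

A slab on four corner posts with a tall panel at the back — a chair. The seat slab sits at z = 420 with thickness 35, and the 538 mm backrest starts at the seat top, so the overall height is 420 + 35 + 538 = 993 mm.


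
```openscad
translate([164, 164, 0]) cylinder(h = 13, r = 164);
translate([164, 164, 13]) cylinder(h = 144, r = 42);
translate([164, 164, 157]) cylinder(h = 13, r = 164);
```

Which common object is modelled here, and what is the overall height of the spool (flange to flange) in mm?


A spool. The overall height is 170 mm.

Three coaxial cylinders, large–small–large — a spool. Two 13 mm flanges and a 144 mm core give 13 + 144 + 13 = 170 mm.


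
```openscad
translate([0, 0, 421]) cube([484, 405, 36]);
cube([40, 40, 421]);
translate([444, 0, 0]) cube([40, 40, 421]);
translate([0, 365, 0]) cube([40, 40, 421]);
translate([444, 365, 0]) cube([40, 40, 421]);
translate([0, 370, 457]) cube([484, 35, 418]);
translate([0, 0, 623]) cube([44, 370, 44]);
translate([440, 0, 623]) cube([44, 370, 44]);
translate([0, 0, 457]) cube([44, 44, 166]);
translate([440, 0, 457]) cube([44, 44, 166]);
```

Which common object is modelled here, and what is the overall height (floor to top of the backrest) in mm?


A chair. The overall height is 875 mm.

A slab on four corner posts with a tall panel at the back — a chair. The seat slab sits at z = 421 with thickness 36, and the 418 mm backrest starts at the seat top, so the overall height is 421 + 36 + 418 = 875 mm.


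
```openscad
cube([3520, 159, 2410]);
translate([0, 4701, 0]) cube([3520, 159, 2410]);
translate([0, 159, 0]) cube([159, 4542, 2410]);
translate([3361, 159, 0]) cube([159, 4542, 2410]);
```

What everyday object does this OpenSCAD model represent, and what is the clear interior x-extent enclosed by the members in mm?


A house (or room) frame. The interior width is 3202 mm.

Four 2410 mm walls enclosing a rectangle with no floor or roof — a room or house frame. Outside width is 3520 mm and wall thickness is 159 mm, so the interior width is 3520 − 2 × 159 = 3202 mm.


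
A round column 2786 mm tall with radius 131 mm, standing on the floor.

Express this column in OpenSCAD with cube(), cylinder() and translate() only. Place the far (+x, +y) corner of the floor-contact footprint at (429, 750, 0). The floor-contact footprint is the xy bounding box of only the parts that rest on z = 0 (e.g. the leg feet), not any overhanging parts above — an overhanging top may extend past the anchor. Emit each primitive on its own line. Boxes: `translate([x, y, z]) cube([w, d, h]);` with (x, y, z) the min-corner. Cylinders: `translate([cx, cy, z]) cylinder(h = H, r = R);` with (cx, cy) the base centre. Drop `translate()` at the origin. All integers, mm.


translate([298, 619, 0]) cylinder(h = 2786, r = 131);


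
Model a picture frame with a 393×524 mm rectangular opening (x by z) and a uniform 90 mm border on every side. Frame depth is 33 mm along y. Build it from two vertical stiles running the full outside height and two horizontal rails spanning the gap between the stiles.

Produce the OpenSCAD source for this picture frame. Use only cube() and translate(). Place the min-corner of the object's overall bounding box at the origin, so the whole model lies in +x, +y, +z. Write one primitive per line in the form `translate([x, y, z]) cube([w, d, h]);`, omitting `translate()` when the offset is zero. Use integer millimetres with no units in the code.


cube([90, 33, 704]);
translate([483, 0, 0]) cube([90, 33, 704]);
translate([90, 0, 0]) cube([393, 33, 90]);
translate([90, 0, 614]) cube([393, 33, 90]);


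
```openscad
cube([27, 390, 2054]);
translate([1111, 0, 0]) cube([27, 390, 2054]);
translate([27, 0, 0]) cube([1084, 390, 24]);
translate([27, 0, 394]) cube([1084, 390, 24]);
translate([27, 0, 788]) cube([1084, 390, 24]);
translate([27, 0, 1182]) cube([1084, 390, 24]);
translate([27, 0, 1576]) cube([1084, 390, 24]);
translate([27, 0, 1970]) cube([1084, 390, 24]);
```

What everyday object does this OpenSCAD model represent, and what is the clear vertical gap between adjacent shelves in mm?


A bookshelf. The clear shelf gap is 370 mm.

Two tall side panels with 6 horizontal boards between them — a bookshelf. The first two shelf undersides are at z = 0 and z = 394; with shelf thickness 24, the clear gap is 394 − 0 − 24 = 370 mm.


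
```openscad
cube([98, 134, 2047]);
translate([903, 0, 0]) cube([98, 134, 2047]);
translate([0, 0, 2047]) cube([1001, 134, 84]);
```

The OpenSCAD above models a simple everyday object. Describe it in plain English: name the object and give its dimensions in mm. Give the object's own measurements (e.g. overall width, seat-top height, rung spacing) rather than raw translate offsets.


A door frame. The clear opening is 805 mm wide and 2047 mm high. Two 98 mm wide jambs, 134 mm deep, stand either side of the opening from the floor to the top of the opening. A 84 mm thick head sits across the top of both jambs, spanning the full outside width of the frame.


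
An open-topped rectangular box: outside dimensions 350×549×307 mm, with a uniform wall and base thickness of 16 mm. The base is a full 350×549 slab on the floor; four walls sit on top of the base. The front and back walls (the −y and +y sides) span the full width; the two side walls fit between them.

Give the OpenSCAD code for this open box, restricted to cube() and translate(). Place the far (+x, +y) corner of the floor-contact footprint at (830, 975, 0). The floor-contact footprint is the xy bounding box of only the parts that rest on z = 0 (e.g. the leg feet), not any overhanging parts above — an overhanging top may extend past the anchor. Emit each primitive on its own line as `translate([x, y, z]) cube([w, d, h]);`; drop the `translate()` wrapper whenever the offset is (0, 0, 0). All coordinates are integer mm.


translate([480, 426, 0]) cube([350, 549, 16]);
translate([480, 426, 16]) cube([350, 16, 291]);
translate([480, 959, 16]) cube([350, 16, 291]);
translate([480, 442, 16]) cube([16, 517, 291]);
translate([814, 442, 16]) cube([16, 517, 291]);


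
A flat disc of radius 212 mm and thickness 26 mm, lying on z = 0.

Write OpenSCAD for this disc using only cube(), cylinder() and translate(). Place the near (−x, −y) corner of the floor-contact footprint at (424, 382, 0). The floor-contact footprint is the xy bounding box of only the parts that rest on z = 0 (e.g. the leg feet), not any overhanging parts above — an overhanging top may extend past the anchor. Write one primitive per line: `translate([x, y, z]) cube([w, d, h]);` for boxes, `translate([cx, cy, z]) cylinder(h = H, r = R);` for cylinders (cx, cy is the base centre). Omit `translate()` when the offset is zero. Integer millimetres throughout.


translate([636, 594, 0]) cylinder(h = 26, r = 212);


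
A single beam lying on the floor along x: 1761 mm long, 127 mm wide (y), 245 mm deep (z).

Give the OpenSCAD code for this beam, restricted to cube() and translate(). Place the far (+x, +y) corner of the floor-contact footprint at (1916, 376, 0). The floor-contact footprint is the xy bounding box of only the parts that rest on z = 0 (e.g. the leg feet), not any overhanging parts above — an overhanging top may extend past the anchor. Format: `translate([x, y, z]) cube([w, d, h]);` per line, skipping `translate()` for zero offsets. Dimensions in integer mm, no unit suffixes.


translate([155, 249, 0]) cube([1761, 127, 245]);


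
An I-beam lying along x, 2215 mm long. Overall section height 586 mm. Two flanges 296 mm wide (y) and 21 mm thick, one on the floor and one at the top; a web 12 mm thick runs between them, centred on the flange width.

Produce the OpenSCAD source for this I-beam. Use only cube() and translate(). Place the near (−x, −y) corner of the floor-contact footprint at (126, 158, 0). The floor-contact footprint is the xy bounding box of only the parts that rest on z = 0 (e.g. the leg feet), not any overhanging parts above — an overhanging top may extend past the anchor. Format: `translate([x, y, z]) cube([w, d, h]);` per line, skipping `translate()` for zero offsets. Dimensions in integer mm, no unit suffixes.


translate([126, 158, 0]) cube([2215, 296, 21]);
translate([126, 300, 21]) cube([2215, 12, 544]);
translate([126, 158, 565]) cube([2215, 296, 21]);


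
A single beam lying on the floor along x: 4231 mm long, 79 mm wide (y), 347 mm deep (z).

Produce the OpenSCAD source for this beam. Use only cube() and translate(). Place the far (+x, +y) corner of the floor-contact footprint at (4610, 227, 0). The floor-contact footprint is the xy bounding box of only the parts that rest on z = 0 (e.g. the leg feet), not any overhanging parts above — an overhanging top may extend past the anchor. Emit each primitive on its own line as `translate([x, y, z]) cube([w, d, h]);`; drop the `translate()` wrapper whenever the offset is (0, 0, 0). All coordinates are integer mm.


translate([379, 148, 0]) cube([4231, 79, 347]);


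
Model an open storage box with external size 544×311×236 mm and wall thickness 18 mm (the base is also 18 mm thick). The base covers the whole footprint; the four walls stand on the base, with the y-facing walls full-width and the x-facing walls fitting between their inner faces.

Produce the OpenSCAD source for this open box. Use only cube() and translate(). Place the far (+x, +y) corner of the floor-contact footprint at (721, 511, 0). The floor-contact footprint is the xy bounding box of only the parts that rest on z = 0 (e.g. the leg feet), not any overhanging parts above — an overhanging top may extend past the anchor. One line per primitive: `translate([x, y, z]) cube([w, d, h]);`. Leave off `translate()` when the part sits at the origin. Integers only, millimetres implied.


translate([177, 200, 0]) cube([544, 311, 18]);
translate([177, 200, 18]) cube([544, 18, 218]);
translate([177, 493, 18]) cube([544, 18, 218]);
translate([177, 218, 18]) cube([18, 275, 218]);
translate([703, 218, 18]) cube([18, 275, 218]);


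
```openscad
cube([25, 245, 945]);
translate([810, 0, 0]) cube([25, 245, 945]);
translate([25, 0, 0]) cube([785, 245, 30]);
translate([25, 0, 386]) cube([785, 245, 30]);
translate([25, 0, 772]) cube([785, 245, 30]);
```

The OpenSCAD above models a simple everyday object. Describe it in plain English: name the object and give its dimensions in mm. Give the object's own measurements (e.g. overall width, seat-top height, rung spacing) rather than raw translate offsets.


An open bookshelf. Two side panels, each 25 mm thick, 245 mm deep and 945 mm tall, stand 835 mm apart (outside-to-outside). Between them sit 3 shelves, each 30 mm thick and 245 mm deep, spanning the full gap between the sides. The bottom shelf rests on the floor (its underside at z = 0) and the clear gap between one shelf's top and the next shelf's underside is 356 mm.


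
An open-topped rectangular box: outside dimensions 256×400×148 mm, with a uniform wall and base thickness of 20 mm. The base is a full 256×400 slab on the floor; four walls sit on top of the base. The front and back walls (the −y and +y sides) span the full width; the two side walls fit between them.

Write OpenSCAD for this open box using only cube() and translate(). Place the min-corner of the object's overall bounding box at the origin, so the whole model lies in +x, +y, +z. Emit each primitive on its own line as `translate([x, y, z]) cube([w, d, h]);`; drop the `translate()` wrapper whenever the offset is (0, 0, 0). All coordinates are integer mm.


cube([256, 400, 20]);
translate([0, 0, 20]) cube([256, 20, 128]);
translate([0, 380, 20]) cube([256, 20, 128]);
translate([0, 20, 20]) cube([20, 360, 128]);
translate([236, 20, 20]) cube([20, 360, 128]);


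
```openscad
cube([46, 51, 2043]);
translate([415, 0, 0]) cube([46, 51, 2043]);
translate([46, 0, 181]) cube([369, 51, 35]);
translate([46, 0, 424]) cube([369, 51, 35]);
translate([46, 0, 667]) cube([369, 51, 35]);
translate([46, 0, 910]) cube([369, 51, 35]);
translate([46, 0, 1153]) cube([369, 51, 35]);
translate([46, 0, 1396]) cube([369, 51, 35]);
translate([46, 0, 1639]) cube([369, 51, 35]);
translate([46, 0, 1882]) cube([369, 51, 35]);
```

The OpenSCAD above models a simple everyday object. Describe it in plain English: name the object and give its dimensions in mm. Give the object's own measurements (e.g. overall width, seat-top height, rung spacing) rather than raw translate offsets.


A straight ladder. Two 46×51 mm vertical rails, 2043 mm tall, stand 461 mm apart (outside-to-outside) with their front faces coplanar on the −y side. 8 rungs, each 51 mm deep and 35 mm tall, span between the inner faces of the rails, front faces flush with the rails. The lowest rung's underside is at z = 181 mm and rungs are spaced 243 mm apart (underside to underside).


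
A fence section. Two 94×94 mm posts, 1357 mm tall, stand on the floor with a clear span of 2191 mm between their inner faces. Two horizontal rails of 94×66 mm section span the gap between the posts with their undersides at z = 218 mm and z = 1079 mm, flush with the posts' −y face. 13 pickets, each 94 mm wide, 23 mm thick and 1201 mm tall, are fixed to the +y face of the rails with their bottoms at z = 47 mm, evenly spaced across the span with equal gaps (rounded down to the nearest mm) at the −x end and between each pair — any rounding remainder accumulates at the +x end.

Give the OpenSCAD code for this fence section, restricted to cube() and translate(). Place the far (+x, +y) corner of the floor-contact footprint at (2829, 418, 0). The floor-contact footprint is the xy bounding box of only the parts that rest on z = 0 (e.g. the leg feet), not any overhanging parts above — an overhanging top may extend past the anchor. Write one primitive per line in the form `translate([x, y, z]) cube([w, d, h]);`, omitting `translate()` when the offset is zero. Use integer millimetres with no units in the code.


translate([450, 324, 0]) cube([94, 94, 1357]);
translate([2735, 324, 0]) cube([94, 94, 1357]);
translate([544, 324, 218]) cube([2191, 94, 66]);
translate([544, 324, 1079]) cube([2191, 94, 66]);
translate([613, 418, 47]) cube([94, 23, 1201]);
translate([776, 418, 47]) cube([94, 23, 1201]);
translate([939, 418, 47]) cube([94, 23, 1201]);
translate([1102, 418, 47]) cube([94, 23, 1201]);
translate([1265, 418, 47]) cube([94, 23, 1201]);
translate([1428, 418, 47]) cube([94, 23, 1201]);
translate([1591, 418, 47]) cube([94, 23, 1201]);
translate([1754, 418, 47]) cube([94, 23, 1201]);
translate([1917, 418, 47]) cube([94, 23, 1201]);
translate([2080, 418, 47]) cube([94, 23, 1201]);
translate([2243, 418, 47]) cube([94, 23, 1201]);
translate([2406, 418, 47]) cube([94, 23, 1201]);
translate([2569, 418, 47]) cube([94, 23, 1201]);


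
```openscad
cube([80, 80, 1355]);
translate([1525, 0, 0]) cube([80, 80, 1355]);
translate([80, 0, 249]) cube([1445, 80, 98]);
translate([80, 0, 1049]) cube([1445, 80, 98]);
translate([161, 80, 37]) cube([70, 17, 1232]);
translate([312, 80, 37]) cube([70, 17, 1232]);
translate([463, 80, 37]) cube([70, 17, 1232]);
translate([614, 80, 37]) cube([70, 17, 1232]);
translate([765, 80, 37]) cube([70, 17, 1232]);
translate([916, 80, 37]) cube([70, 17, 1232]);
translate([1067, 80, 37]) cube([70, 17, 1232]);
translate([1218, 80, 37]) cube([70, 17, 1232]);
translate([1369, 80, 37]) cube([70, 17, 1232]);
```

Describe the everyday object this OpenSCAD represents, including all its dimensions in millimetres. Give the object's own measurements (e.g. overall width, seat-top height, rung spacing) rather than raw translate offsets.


A fence section. Two 80×80 mm posts, 1355 mm tall, stand on the floor with a clear span of 1445 mm between their inner faces. Two horizontal rails of 80×98 mm section span the gap between the posts with their undersides at z = 249 mm and z = 1049 mm, flush with the posts' −y face. 9 pickets, each 70 mm wide, 17 mm thick and 1232 mm tall, are fixed to the +y face of the rails with their bottoms at z = 37 mm, spaced across the span with a 81 mm gap after the −x post and between neighbouring pickets, with 86 mm left before the +x post.


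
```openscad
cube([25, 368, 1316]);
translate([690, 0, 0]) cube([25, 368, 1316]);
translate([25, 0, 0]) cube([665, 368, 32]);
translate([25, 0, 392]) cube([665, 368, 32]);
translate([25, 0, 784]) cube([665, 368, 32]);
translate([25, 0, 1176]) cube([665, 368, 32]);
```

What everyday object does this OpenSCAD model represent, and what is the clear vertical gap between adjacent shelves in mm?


A bookshelf. The clear shelf gap is 360 mm.

Two tall side panels with 4 horizontal boards between them — a bookshelf. The first two shelf undersides are at z = 0 and z = 392; with shelf thickness 32, the clear gap is 392 − 0 − 32 = 360 mm.


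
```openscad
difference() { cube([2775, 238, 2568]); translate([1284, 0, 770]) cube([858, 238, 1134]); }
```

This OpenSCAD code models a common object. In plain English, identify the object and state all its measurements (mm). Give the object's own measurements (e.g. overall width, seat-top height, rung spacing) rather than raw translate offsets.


A wall 2775 mm long (x), 238 mm thick (y), 2568 mm tall, with a rectangular window opening cut through it. The opening is 858 mm wide and 1134 mm tall; its sill is at z = 770 mm and its near (−x) edge is 1284 mm from the wall's −x end. The opening passes through the full wall thickness.


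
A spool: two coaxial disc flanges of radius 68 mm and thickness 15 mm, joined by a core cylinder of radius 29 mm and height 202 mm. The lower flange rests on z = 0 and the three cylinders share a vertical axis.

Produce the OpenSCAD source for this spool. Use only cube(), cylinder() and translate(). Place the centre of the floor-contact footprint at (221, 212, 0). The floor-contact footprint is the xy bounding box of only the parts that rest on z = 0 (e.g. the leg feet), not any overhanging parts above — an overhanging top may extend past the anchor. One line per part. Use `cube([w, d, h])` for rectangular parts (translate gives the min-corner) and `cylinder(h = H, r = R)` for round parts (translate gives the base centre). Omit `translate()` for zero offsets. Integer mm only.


translate([221, 212, 0]) cylinder(h = 15, r = 68);
translate([221, 212, 15]) cylinder(h = 202, r = 29);
translate([221, 212, 217]) cylinder(h = 15, r = 68);
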